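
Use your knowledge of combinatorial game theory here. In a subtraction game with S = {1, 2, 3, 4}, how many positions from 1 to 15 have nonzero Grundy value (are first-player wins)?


Subtraction set S = {1, 2, 3, 4}, so G(n) = n mod 5.
G(n) = 0 when n is a multiple of 5.
Multiples of 5 in [1, 15]: 3
N-positions (nonzero Grundy) = 15 - 3 = 12

12


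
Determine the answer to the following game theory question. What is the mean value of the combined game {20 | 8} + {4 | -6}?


G1 = {20 | 8}, G2 = {4 | -6}
Each is a switch {a | b} with numbers a > b; its mean value is (a + b)/2, and mean value is additive over game sums: m(G1 + G2) = m(G1) + m(G2).
Mean of G1 = (20 + (8))/2 = 28/2 = 14
Mean of G2 = (4 + (-6))/2 = -2/2 = -1
Mean of G1 + G2 = 14 + -1 = 13

13


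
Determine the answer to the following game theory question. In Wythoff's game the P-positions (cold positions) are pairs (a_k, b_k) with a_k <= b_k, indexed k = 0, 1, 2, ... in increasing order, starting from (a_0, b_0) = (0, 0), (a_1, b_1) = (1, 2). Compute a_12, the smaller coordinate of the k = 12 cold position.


By Wythoff's theorem, a_k = floor(k * phi) and b_k = floor(k * phi^2) = a_k + k, where phi = (1 + sqrt(5))/2 is the golden ratio.
phi = (1 + sqrt(5))/2 = 1.618034
k = 12
k * phi = 12 * 1.618034 = 19.416408
a_12 = floor(k * phi) = 19

19


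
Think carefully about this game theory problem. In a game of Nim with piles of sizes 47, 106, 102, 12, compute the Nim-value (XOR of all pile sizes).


We need the XOR (exclusive or) of all pile sizes.
After XOR-ing pile 1 (size 47): 0 XOR 47 = 47
After XOR-ing pile 2 (size 106): 47 XOR 106 = 69
After XOR-ing pile 3 (size 102): 69 XOR 102 = 35
After XOR-ing pile 4 (size 12): 35 XOR 12 = 47
The Nim-value of this position is 47.

47


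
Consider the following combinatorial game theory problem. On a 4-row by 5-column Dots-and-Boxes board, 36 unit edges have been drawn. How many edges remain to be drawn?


Grid: 4 x 5 boxes, i.e. 5 rows and 6 columns of dots.
Horizontal edges: (rows + 1) * cols = 5 * 5 = 25
Vertical edges: rows * (cols + 1) = 4 * 6 = 24
Total edges: 25 + 24 = 49
Edges drawn: 36
Remaining: 49 - 36 = 13

13


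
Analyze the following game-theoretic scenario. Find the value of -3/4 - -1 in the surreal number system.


x = -3/4, y = -1
Converting to common denominator: 4
x = -3/4, y = -4/4
x - y = -3/4 - -1 = 1/4

1/4


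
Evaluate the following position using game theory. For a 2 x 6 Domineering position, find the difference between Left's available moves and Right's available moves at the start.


Board is 2 x 6 (rows x cols).
Left (vertical) placements: (rows-1) * cols = 1 * 6 = 6
Right (horizontal) placements: rows * (cols-1) = 2 * 5 = 10
Advantage = Left - Right = 6 - 10 = -4

-4


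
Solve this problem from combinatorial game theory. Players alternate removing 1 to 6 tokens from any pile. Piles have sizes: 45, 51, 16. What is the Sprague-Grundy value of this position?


Subtraction set: {1, 2, 3, 4, 5, 6}
For this subtraction set, G(n) = n mod 7 (period = max + 1 = 7).
Pile 1 (size 45): G(45) = 45 mod 7 = 3
Pile 2 (size 51): G(51) = 51 mod 7 = 2
Pile 3 (size 16): G(16) = 16 mod 7 = 2
Total Grundy value = XOR of all: 3 XOR 2 XOR 2 = 3

3


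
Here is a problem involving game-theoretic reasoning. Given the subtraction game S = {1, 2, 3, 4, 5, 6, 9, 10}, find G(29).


The subtraction set is S = {1, 2, 3, 4, 5, 6, 9, 10}.
G(k) = mex{ G(k - s) : s in S, s <= k }. We compute iteratively: G(0) = 0.
G(1) = mex({0}) = 1
G(2) = mex({0, 1}) = 2
G(3) = mex({0, 1, 2}) = 3
G(4) = mex({0, 1, 2, 3}) = 4
G(5) = mex({0, 1, 2, 3, 4}) = 5
G(6) = mex({0, 1, 2, 3, 4, 5}) = 6
G(7) = mex({1, 2, 3, 4, 5, 6}) = 0
G(8) = mex({0, 2, 3, 4, 5, 6}) = 1
G(9) = mex({0, 1, 3, 4, 5, 6}) = 2
G(10) = mex({0, 1, 2, 4, 5, 6}) = 3
G(11) = mex({0, 1, 2, 3, 5, 6}) = 4
G(12) = mex({0, 1, 2, 3, 4, 6}) = 5
G(13) = mex({0, 1, 2, 3, 4, 5}) = 6
G(14) = mex({1, 2, 3, 4, 5, 6}) = 0
G(15) = mex({0, 2, 3, 4, 5, 6}) = 1
G(16) = mex({0, 1, 3, 4, 5, 6}) = 2
Observe that G(7)..G(16) = 0, 1, 2, 3, 4, 5, 6, 0, 1, 2 repeats G(0)..G(9) = 0, 1, 2, 3, 4, 5, 6, 0, 1, 2.
For k >= max(S) = 10, G(k) is determined by the previous 10 values G(k-10)..G(k-1); a window of 10 consecutive values has recurred shifted by 7, so by induction G(k + 7) = G(k) for all k >= 0: the sequence is periodic from the start with period 7.
One period: G(0..6) = 0, 1, 2, 3, 4, 5, 6.
29 mod 7 = 1, so G(29) = G(1) = 1.

1


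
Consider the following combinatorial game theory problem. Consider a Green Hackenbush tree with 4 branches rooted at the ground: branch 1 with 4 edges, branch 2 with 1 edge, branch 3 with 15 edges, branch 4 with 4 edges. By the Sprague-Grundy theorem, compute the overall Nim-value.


The tree has 4 branches from the ground vertex.
In Green Hackenbush, the Nim-value of a simple path of length k is k.
Branch 1: length 4, Nim-value = 4
Branch 2: length 1, Nim-value = 1
Branch 3: length 15, Nim-value = 15
Branch 4: length 4, Nim-value = 4
Total Nim-value = XOR of all branch values:
0 XOR 4 = 4
4 XOR 1 = 5
5 XOR 15 = 10
10 XOR 4 = 14
Nim-value of the tree = 14

14


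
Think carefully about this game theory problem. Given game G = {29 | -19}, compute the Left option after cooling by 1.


Original game: {29 | -19} (a switch {a | b} with a > b).
Cooling by t (for t below the temperature (a - b)/2 = 24) taxes each move by t: {a | b} cooled by t is {a - t | b + t}.
Cooling amount: t = 1
Cooled Left option: 29 - 1 = 28
Cooled Right option: -19 + 1 = -18
Cooled game: {28 | -18}
Left option = 28

28


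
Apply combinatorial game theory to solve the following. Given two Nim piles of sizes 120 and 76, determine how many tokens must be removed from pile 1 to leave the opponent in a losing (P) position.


Piles: 120 and 76
Current XOR: 120 XOR 76 = 52 (non-zero, so this is an N-position).
To make the XOR zero, we need to find a move that balances the piles.
For pile 1 (size 120): target = 120 XOR 52 = 76
We reduce pile 1 from 120 to 76.
Tokens removed: 120 - 76 = 44
Verification: 76 XOR 76 = 0

44


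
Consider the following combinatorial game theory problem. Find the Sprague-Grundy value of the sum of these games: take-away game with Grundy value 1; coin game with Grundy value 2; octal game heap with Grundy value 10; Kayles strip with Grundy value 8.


By the Sprague-Grundy theorem, the Grundy value of a sum of games is the XOR of individual Grundy values.
take-away game: Grundy value = 1. Running XOR: 0 XOR 1 = 1
coin game: Grundy value = 2. Running XOR: 1 XOR 2 = 3
octal game heap: Grundy value = 10. Running XOR: 3 XOR 10 = 9
Kayles strip: Grundy value = 8. Running XOR: 9 XOR 8 = 1
The combined Grundy value is 1.

1


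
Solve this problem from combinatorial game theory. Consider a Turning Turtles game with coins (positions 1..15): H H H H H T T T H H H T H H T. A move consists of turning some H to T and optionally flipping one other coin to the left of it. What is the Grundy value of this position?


Coins: H H H H H T T T H H H T H H T
Key fact: a single head at position k behaves exactly like a Nim heap of size k (turning it to T and optionally flipping a coin at j < k corresponds to moving the heap from k to j, or to 0), and heads combine as a disjunctive sum (two heads at the same place would cancel, matching j XOR j = 0). So the Nim-value is the XOR of the 1-indexed positions of the heads.
Face-up positions (1-indexed): [1, 2, 3, 4, 5, 9, 10, 11, 13, 14]
XOR 0 with 1: 0 XOR 1 = 1
XOR 1 with 2: 1 XOR 2 = 3
XOR 3 with 3: 3 XOR 3 = 0
XOR 0 with 4: 0 XOR 4 = 4
XOR 4 with 5: 4 XOR 5 = 1
XOR 1 with 9: 1 XOR 9 = 8
XOR 8 with 10: 8 XOR 10 = 2
XOR 2 with 11: 2 XOR 11 = 9
XOR 9 with 13: 9 XOR 13 = 4
XOR 4 with 14: 4 XOR 14 = 10
Nim-value = 10

10


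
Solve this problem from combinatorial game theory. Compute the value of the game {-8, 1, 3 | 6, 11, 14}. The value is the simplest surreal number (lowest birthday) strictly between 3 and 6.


Left options: {-8, 1, 3}, max = 3
Right options: {6, 11, 14}, min = 6
All options are numbers and max(Left) < min(Right), so by the simplicity theorem the value is the simplest (earliest-born) number strictly between 3 and 6.
Integers 4 through 5 all lie strictly between 3 and 6.
Among integers, the simplest (lowest birthday = smallest |n|; 0 is born on day 0, +-n on day n) is 4.
No non-integer in the interval can be simpler: if x is a non-integer in the interval, then floor(x) or ceil(x) also lies in the interval (the interval contains an integer), and both are proper prefixes of x's sign expansion, i.e. born earlier. So the game value is 4.
Game value = 4

4


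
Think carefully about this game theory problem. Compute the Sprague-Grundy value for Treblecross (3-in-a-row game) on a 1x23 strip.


Treblecross: place X on empty cells; 3-in-a-row wins.
Playing within two cells of an existing X lets the opponent win at once, so sensible play treats the cells i-2..i+2 around each X as dead. The player left with no safe cell loses, so this is a normal-play take-away game on strips of safe cells.
Placing X at cell i (0-indexed) of a strip of k safe cells leaves independent strips of sizes max(0, i-2) and max(0, k-i-3). Hence G(k) = mex{ G(max(0,i-2)) XOR G(max(0,k-i-3)) : 0 <= i < k }, with G(0) = 0.
G(1): splits (0,0):0^0=0 -> mex({0}) = 1
G(2): splits (0,0):0^0=0 -> mex({0}) = 1
G(3): splits (0,0):0^0=0 -> mex({0}) = 1
G(4): splits (0,1):0^1=1 (0,0):0^0=0 -> mex({0, 1}) = 2
G(5): splits (0,2):0^1=1 (0,1):0^1=1 (0,0):0^0=0 -> mex({0, 1}) = 2
G(6) = mex({1}) = 0
G(7) = mex({0, 1, 2}) = 3
G(8) = mex({0, 1, 2}) = 3
G(9) = mex({0, 2}) = 1
G(10) = mex({0, 2, 3}) = 1
G(11) = mex({0, 3}) = 1
G(12) = mex({1, 3}) = 0
G(13) = mex({0, 1, 2, 3}) = 4
G(14) = mex({0, 1, 2}) = 3
G(15) = mex({0, 1, 2}) = 3
G(16) = mex({0, 1, 2, 4}) = 3
G(17) = mex({0, 1, 3, 4}) = 2
G(18) = mex({0, 1, 3, 4}) = 2
G(19) = mex({0, 1, 3, 5}) = 2
G(20) = mex({0, 1, 2, 3, 5}) = 4
G(21) = mex({0, 1, 2, 3, 5}) = 4
G(22) = mex({1, 2, 6}) = 0
G(23) = mex({0, 1, 2, 3, 4, 6}) = 5
Therefore G(23) = 5.

5


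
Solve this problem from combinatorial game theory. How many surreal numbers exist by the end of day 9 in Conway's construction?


Day 0: {|} = 0 is born. Count = 1.
Day n: the number of surreal numbers born by day n is 2^(n+1) - 1.
By day 0: 2^1 - 1 = 1
By day 1: 2^2 - 1 = 3
By day 2: 2^3 - 1 = 7
By day 3: 2^4 - 1 = 15
By day 4: 2^5 - 1 = 31
By day 5: 2^6 - 1 = 63
By day 6: 2^7 - 1 = 127
By day 7: 2^8 - 1 = 255
By day 8: 2^9 - 1 = 511
By day 9: 2^10 - 1 = 1023
By day 9: 1023 surreal numbers.

1023


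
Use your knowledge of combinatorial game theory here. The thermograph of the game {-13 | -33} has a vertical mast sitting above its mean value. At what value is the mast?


Game = {-13 | -33}, a switch {a | b} with numbers a > b.
Its thermograph has left wall a - t and right wall b + t, which meet at t = (a - b)/2, where both equal (a + b)/2. So the mast (mean value) is at (a + b)/2.
Mean = (-13 + (-33))/2 = -46/2 = -23

-23


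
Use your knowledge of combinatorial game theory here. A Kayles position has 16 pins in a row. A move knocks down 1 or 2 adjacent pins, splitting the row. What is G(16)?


Kayles: a move removes 1 or 2 adjacent pins from a contiguous row.
Removing pins from a row of k leaves two independent rows (a, b) with a + b = k - 1 (one pin) or a + b = k - 2 (two pins); an end removal gives a = 0.
By Sprague-Grundy, G(k) = mex{ G(a) XOR G(b) } over all these splits. G(0) = 0.
G(1): splits (0,0):0^0=0 -> mex({0}) = 1
G(2): splits (0,1):0^1=1 (0,0):0^0=0 -> mex({0, 1}) = 2
G(3): splits (0,2):0^2=2 (1,1):1^1=0 (0,1):0^1=1 -> mex({0, 1, 2}) = 3
G(4): splits (0,3):0^3=3 (1,2):1^2=3 (0,2):0^2=2 (1,1):1^1=0 -> mex({0, 2, 3}) = 1
G(5): splits (0,4):0^1=1 (1,3):1^3=2 (2,2):2^2=0 (0,3):0^3=3 (1,2):1^2=3 -> mex({0, 1, 2, 3}) = 4
G(6) = mex({0, 1, 2, 4}) = 3
G(7) = mex({0, 1, 3, 4, 5}) = 2
G(8) = mex({0, 2, 3, 5, 6}) = 1
G(9) = mex({0, 1, 2, 3, 6, 7}) = 4
G(10) = mex({0, 1, 3, 4, 5, 7}) = 2
G(11) = mex({0, 1, 2, 3, 4, 5}) = 6
G(12) = mex({0, 1, 2, 3, 5, 6, 7}) = 4
G(13) = mex({0, 2, 3, 4, 6, 7}) = 1
G(14) = mex({0, 1, 4, 5, 6, 7}) = 2
G(15) = mex({0, 1, 2, 3, 4, 5, 6}) = 7
G(16) = mex({0, 2, 3, 5, 6, 7}) = 1
Therefore G(16) = 1.

1


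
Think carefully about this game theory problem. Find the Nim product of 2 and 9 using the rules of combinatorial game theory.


Nim multiplication is bilinear over XOR: (u XOR v) * w = (u*w) XOR (v*w).
So we split each operand into its bit components and XOR the pairwise Nim products.
2 = 2 (as XOR of powers of 2).
9 = 1 + 8 (as XOR of powers of 2).
Using the standard Nim-product table on single bits:
  2*2 = 3,   2*4 = 8,   2*8 = 12,
  4*4 = 6,   4*8 = 11,  8*8 = 13,
and  1*x = x (identity), k*l = l*k (commutative).
Pairwise Nim products:
  2 * 1 = 2
  2 * 8 = 12
XOR them: 2 XOR 12 = 14.
Result: 2 * 9 = 14 (in Nim).

14


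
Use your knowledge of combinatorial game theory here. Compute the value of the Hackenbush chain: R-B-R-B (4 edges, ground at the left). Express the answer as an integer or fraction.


Edges (from ground): R-B-R-B
By Berlekamp's sign-expansion rule, a Blue-Red Hackenbush stalk has the value of the surreal number whose sign sequence is the edge sequence with B -> + and R -> -.
Sign sequence: -+-+
Trace the sign expansion in the surreal number tree, starting from 0:
Edge 1: R (sign -) -> bounds (-inf, 0), value = -1
Edge 2: B (sign +) -> bounds (-1, 0), value = -1/2
Edge 3: R (sign -) -> bounds (-1, -1/2), value = -3/4
Edge 4: B (sign +) -> bounds (-3/4, -1/2), value = -5/8
Game value = -5/8

-5/8


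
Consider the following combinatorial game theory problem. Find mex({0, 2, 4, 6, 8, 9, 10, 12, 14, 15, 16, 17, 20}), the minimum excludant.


Set = {0, 2, 4, 6, 8, 9, 10, 12, 14, 15, 16, 17, 20}
0 is in the set.
1 is NOT in the set. This is the mex.
mex = 1

1


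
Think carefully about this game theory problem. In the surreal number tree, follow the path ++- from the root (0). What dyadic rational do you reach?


Sign expansion: ++-
Rule: track bounds (lo, hi), initially (-inf, +inf). On '+', the current value becomes lo and we move to the simplest number in (value, hi): value + 1 if hi = +inf, otherwise the midpoint (value + hi)/2. On '-', the current value becomes hi and we move to value - 1 if lo = -inf, otherwise the midpoint (lo + value)/2.
Start at 0.
Step 1: sign = +, move right. Bounds: (0, +inf). Value = 1
Step 2: sign = +, move right. Bounds: (1, +inf). Value = 2
Step 3: sign = -, move left. Bounds: (1, 2). Value = 3/2
The surreal number with sign expansion ++- is 3/2.

3/2


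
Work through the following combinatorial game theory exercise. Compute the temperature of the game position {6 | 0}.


The game is {6 | 0}, a switch {a | b} with numbers a > b.
Cooling {a | b} by t gives {a - t | b + t}, which stops being hot when a - t = b + t, i.e. at t = (a - b)/2. So the temperature of a switch is (a - b)/2.
Temperature = (Left option - Right option) / 2
= (6 - (0)) / 2
= 6 / 2
= 3

3


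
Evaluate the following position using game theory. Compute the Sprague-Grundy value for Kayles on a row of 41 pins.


Kayles: a move removes 1 or 2 adjacent pins from a contiguous row.
Removing pins from a row of k leaves two independent rows (a, b) with a + b = k - 1 (one pin) or a + b = k - 2 (two pins); an end removal gives a = 0.
By Sprague-Grundy, G(k) = mex{ G(a) XOR G(b) } over all these splits. G(0) = 0.
G(1): splits (0,0):0^0=0 -> mex({0}) = 1
G(2): splits (0,1):0^1=1 (0,0):0^0=0 -> mex({0, 1}) = 2
G(3): splits (0,2):0^2=2 (1,1):1^1=0 (0,1):0^1=1 -> mex({0, 1, 2}) = 3
G(4): splits (0,3):0^3=3 (1,2):1^2=3 (0,2):0^2=2 (1,1):1^1=0 -> mex({0, 2, 3}) = 1
G(5): splits (0,4):0^1=1 (1,3):1^3=2 (2,2):2^2=0 (0,3):0^3=3 (1,2):1^2=3 -> mex({0, 1, 2, 3}) = 4
G(6) = mex({0, 1, 2, 4}) = 3
G(7) = mex({0, 1, 3, 4, 5}) = 2
G(8) = mex({0, 2, 3, 5, 6}) = 1
G(9) = mex({0, 1, 2, 3, 6, 7}) = 4
G(10) = mex({0, 1, 3, 4, 5, 7}) = 2
G(11) = mex({0, 1, 2, 3, 4, 5}) = 6
G(12) = mex({0, 1, 2, 3, 5, 6, 7}) = 4
G(13) = mex({0, 2, 3, 4, 6, 7}) = 1
G(14) = mex({0, 1, 4, 5, 6, 7}) = 2
G(15) = mex({0, 1, 2, 3, 4, 5, 6}) = 7
G(16) = mex({0, 2, 3, 5, 6, 7}) = 1
G(17) = mex({0, 1, 2, 3, 5, 6, 7}) = 4
G(18) = mex({0, 1, 2, 4, 5, 6}) = 3
G(19) = mex({0, 1, 3, 4, 5, 7}) = 2
G(20) = mex({0, 2, 3, 4, 5, 6, 7}) = 1
G(21) = mex({0, 1, 2, 3, 5, 6, 7}) = 4
G(22) = mex({0, 1, 2, 3, 4, 5, 7}) = 6
G(23) = mex({0, 1, 2, 3, 4, 5, 6}) = 7
G(24) = mex({0, 1, 2, 3, 5, 6, 7}) = 4
G(25) = mex({0, 2, 3, 4, 6, 7}) = 1
G(26) = mex({0, 1, 3, 4, 5, 6, 7}) = 2
G(27) = mex({0, 1, 2, 3, 4, 5, 6, 7}) = 8
G(28) = mex({0, 1, 2, 3, 4, 6, 7, 8}) = 5
G(29) = mex({0, 1, 2, 3, 5, 6, 7, 8, 9}) = 4
G(30) = mex({0, 1, 2, 3, 4, 5, 6, 9, 10}) = 7
G(31) = mex({0, 1, 3, 4, 5, 7, 10, 11}) = 2
G(32) = mex({0, 2, 3, 4, 5, 6, 7, 9, 11}) = 1
G(33) = mex({0, 1, 2, 3, 4, 5, 6, 7, 9, 12}) = 8
G(34) = mex({0, 1, 2, 3, 4, 5, 7, 8, 11, 12}) = 6
G(35) = mex({0, 1, 2, 3, 4, 5, 6, 8, 9, 10, 11}) = 7
G(36) = mex({0, 1, 2, 3, 5, 6, 7, 9, 10}) = 4
G(37) = mex({0, 2, 3, 4, 6, 7, 9, 10, 11, 12}) = 1
G(38) = mex({0, 1, 3, 4, 5, 6, 7, 9, 10, 11, 12}) = 2
G(39) = mex({0, 1, 2, 4, 5, 6, 7, 9, 10, 12, 14}) = 3
G(40) = mex({0, 2, 3, 4, 6, 7, 11, 12, 14}) = 1
G(41) = mex({0, 1, 2, 3, 5, 6, 7, 9, 10, 11, 12}) = 4
Therefore G(41) = 4.

4


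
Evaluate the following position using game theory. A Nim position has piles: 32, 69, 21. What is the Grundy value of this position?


We need the XOR (exclusive or) of all pile sizes.
After XOR-ing pile 1 (size 32): 0 XOR 32 = 32
After XOR-ing pile 2 (size 69): 32 XOR 69 = 101
After XOR-ing pile 3 (size 21): 101 XOR 21 = 112
The Nim-value of this position is 112.

112


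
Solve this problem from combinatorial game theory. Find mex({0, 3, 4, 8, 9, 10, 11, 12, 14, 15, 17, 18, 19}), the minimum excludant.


Set = {0, 3, 4, 8, 9, 10, 11, 12, 14, 15, 17, 18, 19}
0 is in the set.
1 is NOT in the set. This is the mex.
mex = 1

1


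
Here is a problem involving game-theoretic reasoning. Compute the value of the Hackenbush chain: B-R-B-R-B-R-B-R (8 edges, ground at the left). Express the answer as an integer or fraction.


Edges (from ground): B-R-B-R-B-R-B-R
By Berlekamp's sign-expansion rule, a Blue-Red Hackenbush stalk has the value of the surreal number whose sign sequence is the edge sequence with B -> + and R -> -.
Sign sequence: +-+-+-+-
Trace the sign expansion in the surreal number tree, starting from 0:
Edge 1: B (sign +) -> bounds (0, +inf), value = 1
Edge 2: R (sign -) -> bounds (0, 1), value = 1/2
Edge 3: B (sign +) -> bounds (1/2, 1), value = 3/4
Edge 4: R (sign -) -> bounds (1/2, 3/4), value = 5/8
Edge 5: B (sign +) -> bounds (5/8, 3/4), value = 11/16
Edge 6: R (sign -) -> bounds (5/8, 11/16), value = 21/32
Edge 7: B (sign +) -> bounds (21/32, 11/16), value = 43/64
Edge 8: R (sign -) -> bounds (21/32, 43/64), value = 85/128
Game value = 85/128

85/128


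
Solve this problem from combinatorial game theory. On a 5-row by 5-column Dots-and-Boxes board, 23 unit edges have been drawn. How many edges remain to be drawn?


Grid: 5 x 5 boxes, i.e. 6 rows and 6 columns of dots.
Horizontal edges: (rows + 1) * cols = 6 * 5 = 30
Vertical edges: rows * (cols + 1) = 5 * 6 = 30
Total edges: 30 + 30 = 60
Edges drawn: 23
Remaining: 60 - 23 = 37

37


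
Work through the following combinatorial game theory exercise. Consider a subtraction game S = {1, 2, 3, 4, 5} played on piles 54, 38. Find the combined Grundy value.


Subtraction set: {1, 2, 3, 4, 5}
For this subtraction set, G(n) = n mod 6 (period = max + 1 = 6).
Pile 1 (size 54): G(54) = 54 mod 6 = 0
Pile 2 (size 38): G(38) = 38 mod 6 = 2
Total Grundy value = XOR of all: 0 XOR 2 = 2

2


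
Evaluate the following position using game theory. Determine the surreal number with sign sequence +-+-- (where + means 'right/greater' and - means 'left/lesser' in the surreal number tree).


Sign expansion: +-+--
Rule: track bounds (lo, hi), initially (-inf, +inf). On '+', the current value becomes lo and we move to the simplest number in (value, hi): value + 1 if hi = +inf, otherwise the midpoint (value + hi)/2. On '-', the current value becomes hi and we move to value - 1 if lo = -inf, otherwise the midpoint (lo + value)/2.
Start at 0.
Step 1: sign = +, move right. Bounds: (0, +inf). Value = 1
Step 2: sign = -, move left. Bounds: (0, 1). Value = 1/2
Step 3: sign = +, move right. Bounds: (1/2, 1). Value = 3/4
Step 4: sign = -, move left. Bounds: (1/2, 3/4). Value = 5/8
Step 5: sign = -, move left. Bounds: (1/2, 5/8). Value = 9/16
The surreal number with sign expansion +-+-- is 9/16.

9/16


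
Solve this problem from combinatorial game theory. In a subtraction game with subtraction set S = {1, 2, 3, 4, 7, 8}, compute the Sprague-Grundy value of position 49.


The subtraction set is S = {1, 2, 3, 4, 7, 8}.
G(k) = mex{ G(k - s) : s in S, s <= k }. We compute iteratively: G(0) = 0.
G(1) = mex({0}) = 1
G(2) = mex({0, 1}) = 2
G(3) = mex({0, 1, 2}) = 3
G(4) = mex({0, 1, 2, 3}) = 4
G(5) = mex({1, 2, 3, 4}) = 0
G(6) = mex({0, 2, 3, 4}) = 1
G(7) = mex({0, 1, 3, 4}) = 2
G(8) = mex({0, 1, 2, 4}) = 3
G(9) = mex({0, 1, 2, 3}) = 4
G(10) = mex({1, 2, 3, 4}) = 0
G(11) = mex({0, 2, 3, 4}) = 1
G(12) = mex({0, 1, 3, 4}) = 2
Observe that G(5)..G(12) = 0, 1, 2, 3, 4, 0, 1, 2 repeats G(0)..G(7) = 0, 1, 2, 3, 4, 0, 1, 2.
For k >= max(S) = 8, G(k) is determined by the previous 8 values G(k-8)..G(k-1); a window of 8 consecutive values has recurred shifted by 5, so by induction G(k + 5) = G(k) for all k >= 0: the sequence is periodic from the start with period 5.
One period: G(0..4) = 0, 1, 2, 3, 4.
49 mod 5 = 4, so G(49) = G(4) = 4.

4


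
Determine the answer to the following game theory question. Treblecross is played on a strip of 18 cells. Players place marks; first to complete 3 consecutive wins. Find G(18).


Treblecross: place X on empty cells; 3-in-a-row wins.
Playing within two cells of an existing X lets the opponent win at once, so sensible play treats the cells i-2..i+2 around each X as dead. The player left with no safe cell loses, so this is a normal-play take-away game on strips of safe cells.
Placing X at cell i (0-indexed) of a strip of k safe cells leaves independent strips of sizes max(0, i-2) and max(0, k-i-3). Hence G(k) = mex{ G(max(0,i-2)) XOR G(max(0,k-i-3)) : 0 <= i < k }, with G(0) = 0.
G(1): splits (0,0):0^0=0 -> mex({0}) = 1
G(2): splits (0,0):0^0=0 -> mex({0}) = 1
G(3): splits (0,0):0^0=0 -> mex({0}) = 1
G(4): splits (0,1):0^1=1 (0,0):0^0=0 -> mex({0, 1}) = 2
G(5): splits (0,2):0^1=1 (0,1):0^1=1 (0,0):0^0=0 -> mex({0, 1}) = 2
G(6) = mex({1}) = 0
G(7) = mex({0, 1, 2}) = 3
G(8) = mex({0, 1, 2}) = 3
G(9) = mex({0, 2}) = 1
G(10) = mex({0, 2, 3}) = 1
G(11) = mex({0, 3}) = 1
G(12) = mex({1, 3}) = 0
G(13) = mex({0, 1, 2, 3}) = 4
G(14) = mex({0, 1, 2}) = 3
G(15) = mex({0, 1, 2}) = 3
G(16) = mex({0, 1, 2, 4}) = 3
G(17) = mex({0, 1, 3, 4}) = 2
G(18) = mex({0, 1, 3, 4}) = 2
Therefore G(18) = 2.

2


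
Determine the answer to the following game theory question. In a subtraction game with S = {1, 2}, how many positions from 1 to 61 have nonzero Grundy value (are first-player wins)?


Subtraction set S = {1, 2}, so G(n) = n mod 3.
G(n) = 0 when n is a multiple of 3.
Multiples of 3 in [1, 61]: 20
N-positions (nonzero Grundy) = 61 - 20 = 41

41


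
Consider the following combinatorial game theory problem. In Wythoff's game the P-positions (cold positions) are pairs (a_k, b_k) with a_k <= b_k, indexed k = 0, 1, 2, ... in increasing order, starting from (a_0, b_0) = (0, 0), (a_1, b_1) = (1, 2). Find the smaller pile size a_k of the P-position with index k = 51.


By Wythoff's theorem, a_k = floor(k * phi) and b_k = floor(k * phi^2) = a_k + k, where phi = (1 + sqrt(5))/2 is the golden ratio.
phi = (1 + sqrt(5))/2 = 1.618034
k = 51
k * phi = 51 * 1.618034 = 82.519733
a_51 = floor(k * phi) = 82

82


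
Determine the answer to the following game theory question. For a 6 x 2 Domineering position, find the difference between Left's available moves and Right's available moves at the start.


Board is 6 x 2 (rows x cols).
Left (vertical) placements: (rows-1) * cols = 5 * 2 = 10
Right (horizontal) placements: rows * (cols-1) = 6 * 1 = 6
Advantage = Left - Right = 10 - 6 = 4

4


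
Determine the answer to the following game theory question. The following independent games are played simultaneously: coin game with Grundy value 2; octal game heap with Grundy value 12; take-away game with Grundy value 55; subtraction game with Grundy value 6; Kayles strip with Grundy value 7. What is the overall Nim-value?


By the Sprague-Grundy theorem, the Grundy value of a sum of games is the XOR of individual Grundy values.
coin game: Grundy value = 2. Running XOR: 0 XOR 2 = 2
octal game heap: Grundy value = 12. Running XOR: 2 XOR 12 = 14
take-away game: Grundy value = 55. Running XOR: 14 XOR 55 = 57
subtraction game: Grundy value = 6. Running XOR: 57 XOR 6 = 63
Kayles strip: Grundy value = 7. Running XOR: 63 XOR 7 = 56
The combined Grundy value is 56.

56


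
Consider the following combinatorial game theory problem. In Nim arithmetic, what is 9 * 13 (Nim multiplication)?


Nim multiplication is bilinear over XOR: (u XOR v) * w = (u*w) XOR (v*w).
So we split each operand into its bit components and XOR the pairwise Nim products.
9 = 1 + 8 (as XOR of powers of 2).
13 = 1 + 4 + 8 (as XOR of powers of 2).
Using the standard Nim-product table on single bits:
  2*2 = 3,   2*4 = 8,   2*8 = 12,
  4*4 = 6,   4*8 = 11,  8*8 = 13,
and  1*x = x (identity), k*l = l*k (commutative).
Pairwise Nim products:
  1 * 1 = 1
  1 * 4 = 4
  1 * 8 = 8
  8 * 1 = 8
  8 * 4 = 11
  8 * 8 = 13
XOR them: 1 XOR 4 XOR 8 XOR 8 XOR 11 XOR 13 = 3.
Result: 9 * 13 = 3 (in Nim).

3


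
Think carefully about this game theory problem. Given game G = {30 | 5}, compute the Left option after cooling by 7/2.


Original game: {30 | 5} (a switch {a | b} with a > b).
Cooling by t (for t below the temperature (a - b)/2 = 25/2) taxes each move by t: {a | b} cooled by t is {a - t | b + t}.
Cooling amount: t = 7/2
Cooled Left option: 30 - 7/2 = 53/2
Cooled Right option: 5 + 7/2 = 17/2
Cooled game: {53/2 | 17/2}
Left option = 53/2

53/2


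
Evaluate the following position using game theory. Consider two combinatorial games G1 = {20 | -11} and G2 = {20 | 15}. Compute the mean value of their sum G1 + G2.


G1 = {20 | -11}, G2 = {20 | 15}
Each is a switch {a | b} with numbers a > b; its mean value is (a + b)/2, and mean value is additive over game sums: m(G1 + G2) = m(G1) + m(G2).
Mean of G1 = (20 + (-11))/2 = 9/2 = 9/2
Mean of G2 = (20 + (15))/2 = 35/2 = 35/2
Mean of G1 + G2 = 9/2 + 35/2 = 22

22


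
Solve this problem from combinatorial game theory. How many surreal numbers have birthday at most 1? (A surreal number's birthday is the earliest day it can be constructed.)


Day 0: {|} = 0 is born. Count = 1.
Day n: the number of surreal numbers born by day n is 2^(n+1) - 1.
By day 0: 2^1 - 1 = 1
By day 1: 2^2 - 1 = 3
By day 1: 3 surreal numbers.

3


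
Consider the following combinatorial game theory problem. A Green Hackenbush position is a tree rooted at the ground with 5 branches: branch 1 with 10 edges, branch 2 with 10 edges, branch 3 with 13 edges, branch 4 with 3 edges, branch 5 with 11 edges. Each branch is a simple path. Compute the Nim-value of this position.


The tree has 5 branches from the ground vertex.
In Green Hackenbush, the Nim-value of a simple path of length k is k.
Branch 1: length 10, Nim-value = 10
Branch 2: length 10, Nim-value = 10
Branch 3: length 13, Nim-value = 13
Branch 4: length 3, Nim-value = 3
Branch 5: length 11, Nim-value = 11
Total Nim-value = XOR of all branch values:
0 XOR 10 = 10
10 XOR 10 = 0
0 XOR 13 = 13
13 XOR 3 = 14
14 XOR 11 = 5
Nim-value of the tree = 5

5


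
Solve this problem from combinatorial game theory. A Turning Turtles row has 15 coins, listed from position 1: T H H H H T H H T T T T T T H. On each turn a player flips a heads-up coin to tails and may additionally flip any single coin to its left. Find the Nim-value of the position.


Coins: T H H H H T H H T T T T T T H
Key fact: a single head at position k behaves exactly like a Nim heap of size k (turning it to T and optionally flipping a coin at j < k corresponds to moving the heap from k to j, or to 0), and heads combine as a disjunctive sum (two heads at the same place would cancel, matching j XOR j = 0). So the Nim-value is the XOR of the 1-indexed positions of the heads.
Face-up positions (1-indexed): [2, 3, 4, 5, 7, 8, 15]
XOR 0 with 2: 0 XOR 2 = 2
XOR 2 with 3: 2 XOR 3 = 1
XOR 1 with 4: 1 XOR 4 = 5
XOR 5 with 5: 5 XOR 5 = 0
XOR 0 with 7: 0 XOR 7 = 7
XOR 7 with 8: 7 XOR 8 = 15
XOR 15 with 15: 15 XOR 15 = 0
Nim-value = 0

0


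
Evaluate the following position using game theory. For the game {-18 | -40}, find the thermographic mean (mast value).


Game = {-18 | -40}, a switch {a | b} with numbers a > b.
Its thermograph has left wall a - t and right wall b + t, which meet at t = (a - b)/2, where both equal (a + b)/2. So the mast (mean value) is at (a + b)/2.
Mean = (-18 + (-40))/2 = -58/2 = -29

-29


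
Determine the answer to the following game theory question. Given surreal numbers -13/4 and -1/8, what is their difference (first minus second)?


x = -13/4, y = -1/8
Converting to common denominator: 8
x = -26/8, y = -1/8
x - y = -13/4 - -1/8 = -25/8

-25/8


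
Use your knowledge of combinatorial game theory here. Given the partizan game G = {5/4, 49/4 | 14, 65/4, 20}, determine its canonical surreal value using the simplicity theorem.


Left options: {5/4, 49/4}, max = 49/4
Right options: {14, 65/4, 20}, min = 14
All options are numbers and max(Left) < min(Right), so by the simplicity theorem the value is the simplest (earliest-born) number strictly between 49/4 and 14.
The only integer strictly between 49/4 and 14 is 13.
No non-integer in the interval can be simpler: if x is a non-integer in the interval, then floor(x) or ceil(x) also lies in the interval (the interval contains an integer), and both are proper prefixes of x's sign expansion, i.e. born earlier. So the game value is 13.
Game value = 13

13


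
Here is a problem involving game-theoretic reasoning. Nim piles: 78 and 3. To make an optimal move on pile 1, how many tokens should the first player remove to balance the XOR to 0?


Piles: 78 and 3
Current XOR: 78 XOR 3 = 77 (non-zero, so this is an N-position).
To make the XOR zero, we need to find a move that balances the piles.
For pile 1 (size 78): target = 78 XOR 77 = 3
We reduce pile 1 from 78 to 3.
Tokens removed: 78 - 3 = 75
Verification: 3 XOR 3 = 0

75


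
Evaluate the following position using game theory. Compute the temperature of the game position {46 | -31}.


The game is {46 | -31}, a switch {a | b} with numbers a > b.
Cooling {a | b} by t gives {a - t | b + t}, which stops being hot when a - t = b + t, i.e. at t = (a - b)/2. So the temperature of a switch is (a - b)/2.
Temperature = (Left option - Right option) / 2
= (46 - (-31)) / 2
= 77 / 2
= 77/2

77/2


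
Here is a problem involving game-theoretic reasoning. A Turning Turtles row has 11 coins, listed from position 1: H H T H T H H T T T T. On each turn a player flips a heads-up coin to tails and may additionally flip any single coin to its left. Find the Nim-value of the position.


Coins: H H T H T H H T T T T
Key fact: a single head at position k behaves exactly like a Nim heap of size k (turning it to T and optionally flipping a coin at j < k corresponds to moving the heap from k to j, or to 0), and heads combine as a disjunctive sum (two heads at the same place would cancel, matching j XOR j = 0). So the Nim-value is the XOR of the 1-indexed positions of the heads.
Face-up positions (1-indexed): [1, 2, 4, 6, 7]
XOR 0 with 1: 0 XOR 1 = 1
XOR 1 with 2: 1 XOR 2 = 3
XOR 3 with 4: 3 XOR 4 = 7
XOR 7 with 6: 7 XOR 6 = 1
XOR 1 with 7: 1 XOR 7 = 6
Nim-value = 6

6


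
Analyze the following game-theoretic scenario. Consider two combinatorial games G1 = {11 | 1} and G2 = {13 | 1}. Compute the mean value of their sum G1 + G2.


G1 = {11 | 1}, G2 = {13 | 1}
Each is a switch {a | b} with numbers a > b; its mean value is (a + b)/2, and mean value is additive over game sums: m(G1 + G2) = m(G1) + m(G2).
Mean of G1 = (11 + (1))/2 = 12/2 = 6
Mean of G2 = (13 + (1))/2 = 14/2 = 7
Mean of G1 + G2 = 6 + 7 = 13

13


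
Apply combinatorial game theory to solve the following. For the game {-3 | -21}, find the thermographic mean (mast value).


Game = {-3 | -21}, a switch {a | b} with numbers a > b.
Its thermograph has left wall a - t and right wall b + t, which meet at t = (a - b)/2, where both equal (a + b)/2. So the mast (mean value) is at (a + b)/2.
Mean = (-3 + (-21))/2 = -24/2 = -12

-12


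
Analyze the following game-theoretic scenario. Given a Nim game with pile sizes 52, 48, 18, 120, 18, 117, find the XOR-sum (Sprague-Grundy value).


We need the XOR (exclusive or) of all pile sizes.
After XOR-ing pile 1 (size 52): 0 XOR 52 = 52
After XOR-ing pile 2 (size 48): 52 XOR 48 = 4
After XOR-ing pile 3 (size 18): 4 XOR 18 = 22
After XOR-ing pile 4 (size 120): 22 XOR 120 = 110
After XOR-ing pile 5 (size 18): 110 XOR 18 = 124
After XOR-ing pile 6 (size 117): 124 XOR 117 = 9
The Nim-value of this position is 9.

9


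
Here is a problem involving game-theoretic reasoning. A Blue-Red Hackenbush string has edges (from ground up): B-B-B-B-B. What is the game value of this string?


Edges (from ground): B-B-B-B-B
By Berlekamp's sign-expansion rule, a Blue-Red Hackenbush stalk has the value of the surreal number whose sign sequence is the edge sequence with B -> + and R -> -.
Sign sequence: +++++
Trace the sign expansion in the surreal number tree, starting from 0:
Edge 1: B (sign +) -> bounds (0, +inf), value = 1
Edge 2: B (sign +) -> bounds (1, +inf), value = 2
Edge 3: B (sign +) -> bounds (2, +inf), value = 3
Edge 4: B (sign +) -> bounds (3, +inf), value = 4
Edge 5: B (sign +) -> bounds (4, +inf), value = 5
Game value = 5

5


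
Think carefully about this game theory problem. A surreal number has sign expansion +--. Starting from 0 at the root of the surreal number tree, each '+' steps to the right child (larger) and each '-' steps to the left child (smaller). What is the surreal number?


Sign expansion: +--
Rule: track bounds (lo, hi), initially (-inf, +inf). On '+', the current value becomes lo and we move to the simplest number in (value, hi): value + 1 if hi = +inf, otherwise the midpoint (value + hi)/2. On '-', the current value becomes hi and we move to value - 1 if lo = -inf, otherwise the midpoint (lo + value)/2.
Start at 0.
Step 1: sign = +, move right. Bounds: (0, +inf). Value = 1
Step 2: sign = -, move left. Bounds: (0, 1). Value = 1/2
Step 3: sign = -, move left. Bounds: (0, 1/2). Value = 1/4
The surreal number with sign expansion +-- is 1/4.

1/4


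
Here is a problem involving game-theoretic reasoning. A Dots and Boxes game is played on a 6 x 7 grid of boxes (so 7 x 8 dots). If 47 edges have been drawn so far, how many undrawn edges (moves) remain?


Grid: 6 x 7 boxes, i.e. 7 rows and 8 columns of dots.
Horizontal edges: (rows + 1) * cols = 7 * 7 = 49
Vertical edges: rows * (cols + 1) = 6 * 8 = 48
Total edges: 49 + 48 = 97
Edges drawn: 47
Remaining: 97 - 47 = 50

50


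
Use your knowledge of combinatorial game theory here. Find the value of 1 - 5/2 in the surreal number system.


x = 1, y = 5/2
Converting to common denominator: 2
x = 2/2, y = 5/2
x - y = 1 - 5/2 = -3/2

-3/2


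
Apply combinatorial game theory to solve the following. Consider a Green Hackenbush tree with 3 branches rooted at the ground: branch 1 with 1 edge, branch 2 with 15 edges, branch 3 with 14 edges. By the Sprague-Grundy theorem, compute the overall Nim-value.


The tree has 3 branches from the ground vertex.
In Green Hackenbush, the Nim-value of a simple path of length k is k.
Branch 1: length 1, Nim-value = 1
Branch 2: length 15, Nim-value = 15
Branch 3: length 14, Nim-value = 14
Total Nim-value = XOR of all branch values:
0 XOR 1 = 1
1 XOR 15 = 14
14 XOR 14 = 0
Nim-value of the tree = 0

0


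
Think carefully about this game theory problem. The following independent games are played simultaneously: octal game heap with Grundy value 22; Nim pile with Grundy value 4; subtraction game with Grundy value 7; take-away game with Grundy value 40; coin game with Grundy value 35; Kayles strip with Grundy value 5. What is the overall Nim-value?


By the Sprague-Grundy theorem, the Grundy value of a sum of games is the XOR of individual Grundy values.
octal game heap: Grundy value = 22. Running XOR: 0 XOR 22 = 22
Nim pile: Grundy value = 4. Running XOR: 22 XOR 4 = 18
subtraction game: Grundy value = 7. Running XOR: 18 XOR 7 = 21
take-away game: Grundy value = 40. Running XOR: 21 XOR 40 = 61
coin game: Grundy value = 35. Running XOR: 61 XOR 35 = 30
Kayles strip: Grundy value = 5. Running XOR: 30 XOR 5 = 27
The combined Grundy value is 27.

27


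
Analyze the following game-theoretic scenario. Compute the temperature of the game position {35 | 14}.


The game is {35 | 14}, a switch {a | b} with numbers a > b.
Cooling {a | b} by t gives {a - t | b + t}, which stops being hot when a - t = b + t, i.e. at t = (a - b)/2. So the temperature of a switch is (a - b)/2.
Temperature = (Left option - Right option) / 2
= (35 - (14)) / 2
= 21 / 2
= 21/2

21/2


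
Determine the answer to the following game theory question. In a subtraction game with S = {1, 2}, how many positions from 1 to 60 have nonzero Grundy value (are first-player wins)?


Subtraction set S = {1, 2}, so G(n) = n mod 3.
G(n) = 0 when n is a multiple of 3.
Multiples of 3 in [1, 60]: 20
N-positions (nonzero Grundy) = 60 - 20 = 40

40


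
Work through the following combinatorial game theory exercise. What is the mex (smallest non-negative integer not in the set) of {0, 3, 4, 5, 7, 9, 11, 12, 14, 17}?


Set = {0, 3, 4, 5, 7, 9, 11, 12, 14, 17}
0 is in the set.
1 is NOT in the set. This is the mex.
mex = 1

1


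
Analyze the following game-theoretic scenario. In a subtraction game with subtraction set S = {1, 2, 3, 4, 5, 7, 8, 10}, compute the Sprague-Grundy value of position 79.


The subtraction set is S = {1, 2, 3, 4, 5, 7, 8, 10}.
G(k) = mex{ G(k - s) : s in S, s <= k }. We compute iteratively: G(0) = 0.
G(1) = mex({0}) = 1
G(2) = mex({0, 1}) = 2
G(3) = mex({0, 1, 2}) = 3
G(4) = mex({0, 1, 2, 3}) = 4
G(5) = mex({0, 1, 2, 3, 4}) = 5
G(6) = mex({1, 2, 3, 4, 5}) = 0
G(7) = mex({0, 2, 3, 4, 5}) = 1
G(8) = mex({0, 1, 3, 4, 5}) = 2
G(9) = mex({0, 1, 2, 4, 5}) = 3
G(10) = mex({0, 1, 2, 3, 5}) = 4
G(11) = mex({0, 1, 2, 3, 4}) = 5
G(12) = mex({1, 2, 3, 4, 5}) = 0
G(13) = mex({0, 2, 3, 4, 5}) = 1
G(14) = mex({0, 1, 3, 4, 5}) = 2
G(15) = mex({0, 1, 2, 4, 5}) = 3
Observe that G(6)..G(15) = 0, 1, 2, 3, 4, 5, 0, 1, 2, 3 repeats G(0)..G(9) = 0, 1, 2, 3, 4, 5, 0, 1, 2, 3.
For k >= max(S) = 10, G(k) is determined by the previous 10 values G(k-10)..G(k-1); a window of 10 consecutive values has recurred shifted by 6, so by induction G(k + 6) = G(k) for all k >= 0: the sequence is periodic from the start with period 6.
One period: G(0..5) = 0, 1, 2, 3, 4, 5.
79 mod 6 = 1, so G(79) = G(1) = 1.

1


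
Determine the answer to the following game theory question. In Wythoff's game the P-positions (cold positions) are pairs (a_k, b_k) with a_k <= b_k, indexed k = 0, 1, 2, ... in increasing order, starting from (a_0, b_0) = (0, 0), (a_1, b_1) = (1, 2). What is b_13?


By Wythoff's theorem, a_k = floor(k * phi) and b_k = floor(k * phi^2) = a_k + k, where phi = (1 + sqrt(5))/2 is the golden ratio.
phi = (1 + sqrt(5))/2 = 1.618034
phi^2 = phi + 1 = 2.618034
k = 13
k * phi^2 = 13 * 2.618034 = 34.034442
b_13 = floor(k * phi^2) = 34 (check: a_13 + k = 21 + 13 = 34)

34


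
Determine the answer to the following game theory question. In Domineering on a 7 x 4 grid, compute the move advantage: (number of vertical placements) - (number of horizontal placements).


Board is 7 x 4 (rows x cols).
Left (vertical) placements: (rows-1) * cols = 6 * 4 = 24
Right (horizontal) placements: rows * (cols-1) = 7 * 3 = 21
Advantage = Left - Right = 24 - 21 = 3

3


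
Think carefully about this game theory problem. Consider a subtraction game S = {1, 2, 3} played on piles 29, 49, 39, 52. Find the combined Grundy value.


Subtraction set: {1, 2, 3}
For this subtraction set, G(n) = n mod 4 (period = max + 1 = 4).
Pile 1 (size 29): G(29) = 29 mod 4 = 1
Pile 2 (size 49): G(49) = 49 mod 4 = 1
Pile 3 (size 39): G(39) = 39 mod 4 = 3
Pile 4 (size 52): G(52) = 52 mod 4 = 0
Total Grundy value = XOR of all: 1 XOR 1 XOR 3 XOR 0 = 3

3
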